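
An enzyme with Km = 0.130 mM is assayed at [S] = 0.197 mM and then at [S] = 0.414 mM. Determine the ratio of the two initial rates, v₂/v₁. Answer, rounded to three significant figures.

Since Vmax cancels, v₂/v₁ = [S]₂(Km+[S]₁) / [S]₁(Km+[S]₂).
= 0.414×(0.130+0.197) / (0.197×(0.130+0.414)) = 0.1354/0.1072 = 1.26.

1.26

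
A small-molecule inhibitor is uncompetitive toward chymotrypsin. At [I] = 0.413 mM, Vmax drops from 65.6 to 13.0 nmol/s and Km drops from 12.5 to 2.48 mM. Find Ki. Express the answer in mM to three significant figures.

0.102 mM

Uncompetitive: Vmax,app = Vmax/α (and Km,app = Km/α) with α = 1 + [I]/Ki.
α = Vmax/Vmax,app = 65.6/13.0 = 5.046.
Ki = [I]/(α − 1) = 0.413/4.046 = 0.102 mM.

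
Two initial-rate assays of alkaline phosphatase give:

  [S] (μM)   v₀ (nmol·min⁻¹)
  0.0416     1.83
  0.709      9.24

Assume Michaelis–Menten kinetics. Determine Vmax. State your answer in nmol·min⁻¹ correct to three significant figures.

12.4 nmol·min⁻¹

From v = Vmax[S]/(Km+[S]), each point gives Vmax = v(Km+[S])/[S].
Equating: 1.83(Km+0.0416)/0.0416 = 9.24(Km+0.709)/0.709.
43.99·Km + 1.83 = 13.03·Km + 9.24, so (43.99 − 13.03)·Km = 9.24 − 1.83.
Km = 7.410/30.96 = 0.239 μM; then Vmax = 1.83(0.239+0.0416)/0.0416 = 12.4 nmol·min⁻¹.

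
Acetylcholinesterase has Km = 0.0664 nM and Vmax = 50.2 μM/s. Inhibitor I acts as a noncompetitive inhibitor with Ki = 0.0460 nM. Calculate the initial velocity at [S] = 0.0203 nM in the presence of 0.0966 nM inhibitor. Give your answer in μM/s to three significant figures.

3.79 μM/s

With α = 1 + [I]/Ki = 1 + 0.0966/0.0460 = 3.100, the noncompetitive rate law is v = (Vmax/α)·[S] / (Km + [S]).
v = (50.2/3.100)×0.0203 / (0.0664 + 0.0203) = 0.3287/0.08670 = 3.79 μM/s.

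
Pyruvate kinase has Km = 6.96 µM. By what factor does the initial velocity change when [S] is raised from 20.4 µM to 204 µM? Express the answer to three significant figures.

1.30

Since Vmax cancels, v₂/v₁ = [S]₂(Km+[S]₁) / [S]₁(Km+[S]₂).
= 204×(6.96+20.4) / (20.4×(6.96+204)) = 5581/4304 = 1.30.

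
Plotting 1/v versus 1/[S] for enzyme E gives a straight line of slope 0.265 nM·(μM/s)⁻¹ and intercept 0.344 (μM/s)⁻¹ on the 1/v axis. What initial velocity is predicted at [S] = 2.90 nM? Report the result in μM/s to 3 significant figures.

The y-intercept is 1/Vmax, so Vmax = 1/0.344 = 2.91 μM/s.
The slope is Km/Vmax, so Km = 0.265 × 2.91 = 0.770 nM.
Then v = 2.91 × 2.90/(0.770 + 2.90) = 2.30 μM/s.

2.30 μM/s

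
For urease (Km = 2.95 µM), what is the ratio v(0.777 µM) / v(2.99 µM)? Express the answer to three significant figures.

0.414

Since Vmax cancels, v₂/v₁ = [S]₂(Km+[S]₁) / [S]₁(Km+[S]₂).
= 0.777×(2.95+2.99) / (2.99×(2.95+0.777)) = 4.615/11.14 = 0.414.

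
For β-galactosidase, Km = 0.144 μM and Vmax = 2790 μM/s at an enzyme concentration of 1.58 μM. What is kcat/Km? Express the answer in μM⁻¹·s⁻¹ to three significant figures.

kcat = Vmax/[E]total = 2790/1.58 = 1770 s⁻¹.
kcat/Km = 1770/0.144 = 12300 μM⁻¹·s⁻¹.

12300 μM⁻¹·s⁻¹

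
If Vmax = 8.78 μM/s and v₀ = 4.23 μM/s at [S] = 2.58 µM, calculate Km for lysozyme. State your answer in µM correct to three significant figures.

From v = Vmax[S]/(Km+[S]), Km = [S](Vmax − v)/v.
Km = 2.58 × (8.78 − 4.23) / 4.23 = 11.74/4.23 = 2.78 µM.

2.78 µM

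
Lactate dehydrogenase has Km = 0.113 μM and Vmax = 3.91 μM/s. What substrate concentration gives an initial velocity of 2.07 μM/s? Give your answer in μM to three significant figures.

The required fractional saturation is v/Vmax = 2.07/3.91 = 0.5294.
Then [S]/(Km+[S]) = 0.5294 ⇒ [S] = 0.113 × 0.5294/(1 − 0.5294) = 0.127 μM.

0.127 μM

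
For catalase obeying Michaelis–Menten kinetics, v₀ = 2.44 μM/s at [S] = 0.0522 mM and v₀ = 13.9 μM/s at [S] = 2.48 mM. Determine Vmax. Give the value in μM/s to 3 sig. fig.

In reciprocal form, 1/v = (Km/Vmax)·(1/[S]) + 1/Vmax. The two points give (1/[S], 1/v) = (19.16, 0.4098) and (0.4032, 0.07194).
Slope = (0.4098 − 0.07194)/(19.16 − 0.4032) = 0.01802; intercept = 0.4098 − 0.01802×19.16 = 0.06468.
Vmax = 1/intercept = 15.5 μM/s; Km = slope × Vmax = 0.01802 × 15.5 = 0.279 mM.

15.5 μM/s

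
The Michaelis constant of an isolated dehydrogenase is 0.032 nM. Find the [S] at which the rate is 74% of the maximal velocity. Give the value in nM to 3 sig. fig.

0.0911 nM

v/Vmax = [S]/(Km+[S]) = 0.74, so [S] = Km·0.74/(1 − 0.74) = 0.032 × 2.846.
[S] = 0.0911 nM.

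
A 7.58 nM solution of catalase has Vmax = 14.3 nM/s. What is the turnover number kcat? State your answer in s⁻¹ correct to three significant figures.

kcat = Vmax/[E]total = 14.3 nM/s / 7.58 nM = 1.89 s⁻¹.

1.89 s⁻¹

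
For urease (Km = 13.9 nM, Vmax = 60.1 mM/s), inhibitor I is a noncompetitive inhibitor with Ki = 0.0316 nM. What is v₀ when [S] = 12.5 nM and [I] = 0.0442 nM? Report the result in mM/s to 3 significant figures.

α = 1 + [I]/Ki = 1 + 0.0442/0.0316 = 2.399.
For a noncompetitive inhibitor, Vmax is reduced to Vmax/α while Km is unchanged: Km,app = 13.9 nM, Vmax,app = 25.1 mM/s.
v = Vmax,app·[S]/(Km,app + [S]) = 25.1 × 12.5/(13.9 + 12.5) = 11.9 mM/s.

11.9 mM/s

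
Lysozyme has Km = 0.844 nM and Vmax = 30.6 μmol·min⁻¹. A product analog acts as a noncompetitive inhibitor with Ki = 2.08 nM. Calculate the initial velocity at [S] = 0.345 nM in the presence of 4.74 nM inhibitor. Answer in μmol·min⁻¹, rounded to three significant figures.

With α = 1 + [I]/Ki = 1 + 4.74/2.08 = 3.279, the noncompetitive rate law is v = (Vmax/α)·[S] / (Km + [S]).
v = (30.6/3.279)×0.345 / (0.844 + 0.345) = 3.220/1.189 = 2.71 μmol·min⁻¹.

2.71 μmol·min⁻¹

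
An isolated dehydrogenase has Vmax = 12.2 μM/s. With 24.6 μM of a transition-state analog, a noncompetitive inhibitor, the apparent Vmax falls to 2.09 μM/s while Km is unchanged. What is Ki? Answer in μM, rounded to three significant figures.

Noncompetitive: Vmax,app = Vmax/α with α = 1 + [I]/Ki.
α = Vmax/Vmax,app = 12.2/2.09 = 5.837.
Ki = [I]/(α − 1) = 24.6/4.837 = 5.09 μM.

5.09 μM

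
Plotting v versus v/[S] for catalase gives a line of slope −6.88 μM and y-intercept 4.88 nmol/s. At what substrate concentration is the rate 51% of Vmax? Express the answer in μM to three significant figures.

7.16 μM

The Eadie–Hofstee slope gives Km = 6.88 μM (slope = −Km).
v/Vmax = [S]/(Km+[S]) = 0.51 ⇒ [S] = Km·0.51/(1−0.51) = 6.88 × 1.041 = 7.16 μM.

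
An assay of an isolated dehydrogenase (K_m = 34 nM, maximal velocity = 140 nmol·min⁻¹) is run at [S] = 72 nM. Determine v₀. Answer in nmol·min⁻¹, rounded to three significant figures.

95.1 nmol·min⁻¹

v = Vmax·[S]/(Km + [S]) = 140 × 72 / (34 + 72)
  = 10080 / 106.0 = 95.1 nmol·min⁻¹.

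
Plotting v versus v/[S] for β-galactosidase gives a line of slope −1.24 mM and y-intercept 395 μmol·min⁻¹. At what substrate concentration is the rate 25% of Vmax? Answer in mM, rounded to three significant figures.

The Eadie–Hofstee slope gives Km = 1.24 mM (slope = −Km).
v/Vmax = [S]/(Km+[S]) = 0.25 ⇒ [S] = Km·0.25/(1−0.25) = 1.24 × 0.3333 = 0.413 mM.

0.413 mM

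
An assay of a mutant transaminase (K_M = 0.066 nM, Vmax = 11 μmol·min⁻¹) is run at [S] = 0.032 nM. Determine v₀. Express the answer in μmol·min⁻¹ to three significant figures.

v = Vmax·[S]/(Km + [S]) = 11 × 0.032 / (0.066 + 0.032)
  = 0.3520 / 0.09800 = 3.59 μmol·min⁻¹.

3.59 μmol·min⁻¹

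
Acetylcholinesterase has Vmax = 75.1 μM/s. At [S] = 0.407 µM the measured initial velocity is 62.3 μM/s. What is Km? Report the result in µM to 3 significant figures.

0.0836 µM

v/Vmax = 62.3/75.1 = 0.8296 = [S]/(Km+[S]).
So Km + [S] = [S]/0.8296 = 0.4906 µM, giving Km = 0.4906 − 0.407 = 0.0836 µM.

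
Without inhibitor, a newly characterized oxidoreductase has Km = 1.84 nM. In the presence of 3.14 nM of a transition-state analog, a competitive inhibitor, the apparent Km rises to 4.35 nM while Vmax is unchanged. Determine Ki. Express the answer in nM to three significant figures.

2.30 nM

Competitive: Km,app = α·Km with α = 1 + [I]/Ki.
α = Km,app/Km = 4.35/1.84 = 2.364.
Since α = 1 + [I]/Ki, [I]/Ki = 2.364 − 1 = 1.364 and Ki = 3.14/1.364 = 2.30 nM.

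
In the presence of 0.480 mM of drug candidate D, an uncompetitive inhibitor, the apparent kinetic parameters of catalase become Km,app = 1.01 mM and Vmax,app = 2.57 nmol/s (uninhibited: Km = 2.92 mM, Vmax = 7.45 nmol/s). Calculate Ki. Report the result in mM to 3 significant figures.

0.253 mM

Uncompetitive: Vmax,app = Vmax/α (and Km,app = Km/α) with α = 1 + [I]/Ki.
α = Vmax/Vmax,app = 7.45/2.57 = 2.899.
Since α = 1 + [I]/Ki, [I]/Ki = 2.899 − 1 = 1.899 and Ki = 0.480/1.899 = 0.253 mM.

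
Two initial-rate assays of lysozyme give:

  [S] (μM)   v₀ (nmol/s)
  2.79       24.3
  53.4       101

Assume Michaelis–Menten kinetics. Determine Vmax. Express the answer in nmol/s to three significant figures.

122 nmol/s

In reciprocal form, 1/v = (Km/Vmax)·(1/[S]) + 1/Vmax. The two points give (1/[S], 1/v) = (0.3584, 0.04115) and (0.01873, 0.009901).
Slope = (0.04115 − 0.009901)/(0.3584 − 0.01873) = 0.09200; intercept = 0.04115 − 0.09200×0.3584 = 0.008178.
Vmax = 1/intercept = 122 nmol/s; Km = slope × Vmax = 0.09200 × 122 = 11.2 μM.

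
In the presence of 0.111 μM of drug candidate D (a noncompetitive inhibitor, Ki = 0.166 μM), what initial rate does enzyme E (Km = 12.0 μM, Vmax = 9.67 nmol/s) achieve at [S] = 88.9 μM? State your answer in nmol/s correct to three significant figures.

5.11 nmol/s

α = 1 + [I]/Ki = 1 + 0.111/0.166 = 1.669.
For a noncompetitive inhibitor, Vmax is reduced to Vmax/α while Km is unchanged: Km,app = 12.0 μM, Vmax,app = 5.80 nmol/s.
v = Vmax,app·[S]/(Km,app + [S]) = 5.80 × 88.9/(12.0 + 88.9) = 5.11 nmol/s.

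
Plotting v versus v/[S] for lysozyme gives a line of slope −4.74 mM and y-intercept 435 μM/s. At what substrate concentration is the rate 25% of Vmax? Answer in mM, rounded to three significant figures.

1.58 mM

The Eadie–Hofstee slope gives Km = 4.74 mM (slope = −Km).
v/Vmax = [S]/(Km+[S]) = 0.25 ⇒ [S] = Km·0.25/(1−0.25) = 4.74 × 0.3333 = 1.58 mM.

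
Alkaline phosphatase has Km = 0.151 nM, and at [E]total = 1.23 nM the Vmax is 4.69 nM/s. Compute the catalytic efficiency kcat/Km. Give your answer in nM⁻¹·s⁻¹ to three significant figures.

25.3 nM⁻¹·s⁻¹

kcat = Vmax/[E]total = 4.69/1.23 = 3.81 s⁻¹.
kcat/Km = 3.81/0.151 = 25.3 nM⁻¹·s⁻¹.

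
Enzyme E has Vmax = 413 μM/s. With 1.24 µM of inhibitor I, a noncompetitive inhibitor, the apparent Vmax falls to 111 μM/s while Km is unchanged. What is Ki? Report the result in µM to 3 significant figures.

Noncompetitive: Vmax,app = Vmax/α with α = 1 + [I]/Ki.
α = Vmax/Vmax,app = 413/111 = 3.721.
Ki = [I]/(α − 1) = 1.24/2.721 = 0.456 µM.

0.456 µM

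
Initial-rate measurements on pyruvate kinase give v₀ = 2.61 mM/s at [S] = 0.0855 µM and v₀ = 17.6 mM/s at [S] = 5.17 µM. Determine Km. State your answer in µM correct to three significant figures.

In reciprocal form, 1/v = (Km/Vmax)·(1/[S]) + 1/Vmax. The two points give (1/[S], 1/v) = (11.70, 0.3831) and (0.1934, 0.05682).
Slope = (0.3831 − 0.05682)/(11.70 − 0.1934) = 0.02837; intercept = 0.3831 − 0.02837×11.70 = 0.05133.
Vmax = 1/intercept = 19.5 mM/s; Km = slope × Vmax = 0.02837 × 19.5 = 0.553 µM.

0.553 µM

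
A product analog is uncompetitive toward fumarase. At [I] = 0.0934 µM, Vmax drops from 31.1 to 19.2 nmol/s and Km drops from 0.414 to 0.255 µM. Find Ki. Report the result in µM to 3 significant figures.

0.151 µM

Uncompetitive: Vmax,app = Vmax/α (and Km,app = Km/α) with α = 1 + [I]/Ki.
α = Vmax/Vmax,app = 31.1/19.2 = 1.620.
Since α = 1 + [I]/Ki, [I]/Ki = 1.620 − 1 = 0.6198 and Ki = 0.0934/0.6198 = 0.151 µM.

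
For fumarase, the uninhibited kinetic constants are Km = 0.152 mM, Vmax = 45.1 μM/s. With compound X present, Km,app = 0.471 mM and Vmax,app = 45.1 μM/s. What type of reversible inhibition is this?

Km increases (0.152 → 0.471 mM) while Vmax is unchanged — the hallmark of competitive inhibition.

competitive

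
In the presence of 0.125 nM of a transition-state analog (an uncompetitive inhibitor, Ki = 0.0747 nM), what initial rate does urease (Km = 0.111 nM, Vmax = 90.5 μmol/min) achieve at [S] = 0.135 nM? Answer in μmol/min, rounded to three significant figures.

With α = 1 + [I]/Ki = 1 + 0.125/0.0747 = 2.673, the uncompetitive rate law is v = (Vmax/α)·[S] / (Km/α + [S]).
v = (90.5/2.673)×0.135 / (0.111/2.673 + 0.135) = 4.570/0.1765 = 25.9 μmol/min.

25.9 μmol/min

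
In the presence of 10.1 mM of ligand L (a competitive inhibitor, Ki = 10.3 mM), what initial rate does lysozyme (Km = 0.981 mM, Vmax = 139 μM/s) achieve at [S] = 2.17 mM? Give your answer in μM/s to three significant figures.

73.3 μM/s

α = 1 + [I]/Ki = 1 + 10.1/10.3 = 1.981.
For a competitive inhibitor, Vmax is unchanged and the apparent Km becomes α·Km: Km,app = 1.94 mM, Vmax,app = 139 μM/s.
v = Vmax,app·[S]/(Km,app + [S]) = 139 × 2.17/(1.94 + 2.17) = 73.3 μM/s.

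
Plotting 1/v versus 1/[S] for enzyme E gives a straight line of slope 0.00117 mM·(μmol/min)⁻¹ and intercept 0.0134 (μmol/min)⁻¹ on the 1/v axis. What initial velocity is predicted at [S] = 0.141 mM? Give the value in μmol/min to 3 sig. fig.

46.1 μmol/min

The y-intercept is 1/Vmax, so Vmax = 1/0.0134 = 74.6 μmol/min.
The slope is Km/Vmax, so Km = 0.00117 × 74.6 = 0.0873 mM.
Then v = 74.6 × 0.141/(0.0873 + 0.141) = 46.1 μmol/min.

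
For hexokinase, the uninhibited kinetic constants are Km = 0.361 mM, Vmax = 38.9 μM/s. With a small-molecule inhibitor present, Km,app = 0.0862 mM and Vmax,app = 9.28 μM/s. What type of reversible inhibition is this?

Both Km and Vmax decrease by the same factor (~4.19-fold) — characteristic of uncompetitive inhibition.

uncompetitive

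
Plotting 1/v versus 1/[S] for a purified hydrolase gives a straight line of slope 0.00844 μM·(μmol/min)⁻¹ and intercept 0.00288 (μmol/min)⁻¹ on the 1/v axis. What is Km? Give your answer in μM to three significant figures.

y-intercept = 1/Vmax ⇒ Vmax = 347 μmol/min; slope = Km/Vmax ⇒ Km = slope × Vmax.
Km = 0.00844 × 347 = 2.93 μM.

2.93 μM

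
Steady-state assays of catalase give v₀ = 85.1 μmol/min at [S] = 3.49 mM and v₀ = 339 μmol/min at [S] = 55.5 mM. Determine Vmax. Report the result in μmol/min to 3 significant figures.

424 μmol/min

In reciprocal form, 1/v = (Km/Vmax)·(1/[S]) + 1/Vmax. The two points give (1/[S], 1/v) = (0.2865, 0.01175) and (0.01802, 0.002950).
Slope = (0.01175 − 0.002950)/(0.2865 − 0.01802) = 0.03278; intercept = 0.01175 − 0.03278×0.2865 = 0.002359.
Vmax = 1/intercept = 424 μmol/min; Km = slope × Vmax = 0.03278 × 424 = 13.9 mM.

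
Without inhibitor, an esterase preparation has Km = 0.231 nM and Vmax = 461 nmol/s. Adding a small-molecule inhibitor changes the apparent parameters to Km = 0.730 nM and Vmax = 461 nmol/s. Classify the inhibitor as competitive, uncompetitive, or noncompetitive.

Km increases (0.231 → 0.730 nM) while Vmax is unchanged — the hallmark of competitive inhibition.

competitive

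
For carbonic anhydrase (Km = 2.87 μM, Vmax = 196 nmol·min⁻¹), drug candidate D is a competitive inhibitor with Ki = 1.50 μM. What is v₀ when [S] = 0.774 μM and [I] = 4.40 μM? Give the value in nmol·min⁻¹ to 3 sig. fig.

12.6 nmol·min⁻¹

α = 1 + [I]/Ki = 1 + 4.40/1.50 = 3.933.
For a competitive inhibitor, Vmax is unchanged and the apparent Km becomes α·Km: Km,app = 11.3 μM, Vmax,app = 196 nmol·min⁻¹.
v = Vmax,app·[S]/(Km,app + [S]) = 196 × 0.774/(11.3 + 0.774) = 12.6 nmol·min⁻¹.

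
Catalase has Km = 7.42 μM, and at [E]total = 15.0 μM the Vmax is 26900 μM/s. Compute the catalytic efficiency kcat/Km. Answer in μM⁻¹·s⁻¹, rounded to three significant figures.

242 μM⁻¹·s⁻¹

kcat = Vmax/[E]total = 26900/15.0 = 1790 s⁻¹.
kcat/Km = 1790/7.42 = 242 μM⁻¹·s⁻¹.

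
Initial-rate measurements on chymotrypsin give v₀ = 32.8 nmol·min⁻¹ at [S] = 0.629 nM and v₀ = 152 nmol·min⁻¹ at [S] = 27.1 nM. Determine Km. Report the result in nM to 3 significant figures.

From v = Vmax[S]/(Km+[S]), each point gives Vmax = v(Km+[S])/[S].
Equating: 32.8(Km+0.629)/0.629 = 152(Km+27.1)/27.1.
52.15·Km + 32.8 = 5.609·Km + 152, so (52.15 − 5.609)·Km = 152 − 32.8.
Km = 119.2/46.54 = 2.56 nM; then Vmax = 32.8(2.56+0.629)/0.629 = 166 nmol·min⁻¹.

2.56 nM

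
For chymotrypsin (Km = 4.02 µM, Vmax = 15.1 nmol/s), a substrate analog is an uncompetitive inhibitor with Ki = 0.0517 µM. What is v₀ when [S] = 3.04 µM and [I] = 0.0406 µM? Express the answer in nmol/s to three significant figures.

α = 1 + [I]/Ki = 1 + 0.0406/0.0517 = 1.785.
For an uncompetitive inhibitor, both parameters are divided by α, giving Vmax/α and Km/α: Km,app = 2.25 µM, Vmax,app = 8.46 nmol/s.
v = Vmax,app·[S]/(Km,app + [S]) = 8.46 × 3.04/(2.25 + 3.04) = 4.86 nmol/s.

4.86 nmol/s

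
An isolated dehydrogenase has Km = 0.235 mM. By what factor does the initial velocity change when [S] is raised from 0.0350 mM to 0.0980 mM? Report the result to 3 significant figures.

2.27

Since Vmax cancels, v₂/v₁ = [S]₂(Km+[S]₁) / [S]₁(Km+[S]₂).
= 0.0980×(0.235+0.0350) / (0.0350×(0.235+0.0980)) = 0.02646/0.01166 = 2.27.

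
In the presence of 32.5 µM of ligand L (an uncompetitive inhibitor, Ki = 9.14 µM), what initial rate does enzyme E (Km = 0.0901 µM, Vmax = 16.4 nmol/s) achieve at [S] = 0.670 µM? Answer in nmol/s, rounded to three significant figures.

With α = 1 + [I]/Ki = 1 + 32.5/9.14 = 4.556, the uncompetitive rate law is v = (Vmax/α)·[S] / (Km/α + [S]).
v = (16.4/4.556)×0.670 / (0.0901/4.556 + 0.670) = 2.412/0.6898 = 3.50 nmol/s.

3.50 nmol/s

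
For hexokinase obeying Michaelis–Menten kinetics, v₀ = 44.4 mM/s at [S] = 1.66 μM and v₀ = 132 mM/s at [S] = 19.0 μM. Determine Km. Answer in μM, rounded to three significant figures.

4.42 μM

From v = Vmax[S]/(Km+[S]), each point gives Vmax = v(Km+[S])/[S].
Equating: 44.4(Km+1.66)/1.66 = 132(Km+19.0)/19.0.
26.75·Km + 44.4 = 6.947·Km + 132, so (26.75 − 6.947)·Km = 132 − 44.4.
Km = 87.60/19.80 = 4.42 μM; then Vmax = 44.4(4.42+1.66)/1.66 = 163 mM/s.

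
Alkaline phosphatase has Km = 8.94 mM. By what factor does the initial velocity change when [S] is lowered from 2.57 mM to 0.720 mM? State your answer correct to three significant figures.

The fractional saturations are [S]/(Km+[S]) = 2.57/11.51 = 0.2233 and 0.720/9.660 = 0.07453.
v₂/v₁ is just their ratio: 0.07453/0.2233 = 0.334.

0.334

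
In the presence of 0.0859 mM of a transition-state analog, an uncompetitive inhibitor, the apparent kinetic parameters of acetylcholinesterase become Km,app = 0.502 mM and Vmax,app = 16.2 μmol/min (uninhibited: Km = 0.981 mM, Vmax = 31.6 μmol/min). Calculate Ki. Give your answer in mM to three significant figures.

Uncompetitive: Vmax,app = Vmax/α (and Km,app = Km/α) with α = 1 + [I]/Ki.
α = Vmax/Vmax,app = 31.6/16.2 = 1.951.
Ki = [I]/(α − 1) = 0.0859/0.9506 = 0.0904 mM.

0.0904 mM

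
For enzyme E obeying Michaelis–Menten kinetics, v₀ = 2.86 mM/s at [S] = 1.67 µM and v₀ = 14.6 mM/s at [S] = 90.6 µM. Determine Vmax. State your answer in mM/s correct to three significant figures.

15.8 mM/s

From v = Vmax[S]/(Km+[S]), each point gives Vmax = v(Km+[S])/[S].
Equating: 2.86(Km+1.67)/1.67 = 14.6(Km+90.6)/90.6.
1.713·Km + 2.86 = 0.1611·Km + 14.6, so (1.713 − 0.1611)·Km = 14.6 − 2.86.
Km = 11.74/1.551 = 7.57 µM; then Vmax = 2.86(7.57+1.67)/1.67 = 15.8 mM/s.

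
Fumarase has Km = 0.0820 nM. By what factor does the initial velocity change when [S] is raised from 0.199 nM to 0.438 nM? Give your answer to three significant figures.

1.19

The fractional saturations are [S]/(Km+[S]) = 0.199/0.2810 = 0.7082 and 0.438/0.5200 = 0.8423.
v₂/v₁ is just their ratio: 0.8423/0.7082 = 1.19.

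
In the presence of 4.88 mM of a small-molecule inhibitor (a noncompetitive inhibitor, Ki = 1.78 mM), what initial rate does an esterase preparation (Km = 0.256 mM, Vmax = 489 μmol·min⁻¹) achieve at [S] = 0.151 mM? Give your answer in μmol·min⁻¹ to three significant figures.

With α = 1 + [I]/Ki = 1 + 4.88/1.78 = 3.742, the noncompetitive rate law is v = (Vmax/α)·[S] / (Km + [S]).
v = (489/3.742)×0.151 / (0.256 + 0.151) = 19.73/0.4070 = 48.5 μmol·min⁻¹.

48.5 μmol·min⁻¹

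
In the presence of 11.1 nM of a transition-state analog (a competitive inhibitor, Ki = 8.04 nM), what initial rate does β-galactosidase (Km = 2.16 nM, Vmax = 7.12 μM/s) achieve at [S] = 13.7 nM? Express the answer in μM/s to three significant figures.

With α = 1 + [I]/Ki = 1 + 11.1/8.04 = 2.381, the competitive rate law is v = Vmax[S] / (αKm + [S]).
v = 7.12×13.7 / (2.381×2.16 + 13.7) = 97.54/18.84 = 5.18 μM/s.

5.18 μM/s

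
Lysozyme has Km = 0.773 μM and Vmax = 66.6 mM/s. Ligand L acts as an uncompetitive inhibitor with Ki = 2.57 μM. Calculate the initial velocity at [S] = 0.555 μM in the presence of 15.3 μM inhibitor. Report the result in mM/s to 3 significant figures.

With α = 1 + [I]/Ki = 1 + 15.3/2.57 = 6.953, the uncompetitive rate law is v = (Vmax/α)·[S] / (Km/α + [S]).
v = (66.6/6.953)×0.555 / (0.773/6.953 + 0.555) = 5.316/0.6662 = 7.98 mM/s.

7.98 mM/s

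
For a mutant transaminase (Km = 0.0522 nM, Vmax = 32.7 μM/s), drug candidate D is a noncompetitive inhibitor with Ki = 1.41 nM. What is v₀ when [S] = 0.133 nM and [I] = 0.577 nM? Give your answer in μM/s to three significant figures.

16.7 μM/s

α = 1 + [I]/Ki = 1 + 0.577/1.41 = 1.409.
For a noncompetitive inhibitor, Vmax is reduced to Vmax/α while Km is unchanged: Km,app = 0.0522 nM, Vmax,app = 23.2 μM/s.
v = Vmax,app·[S]/(Km,app + [S]) = 23.2 × 0.133/(0.0522 + 0.133) = 16.7 μM/s.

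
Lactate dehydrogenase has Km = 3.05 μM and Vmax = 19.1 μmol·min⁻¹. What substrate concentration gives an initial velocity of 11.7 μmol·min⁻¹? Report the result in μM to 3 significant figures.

Rearranging v = Vmax[S]/(Km+[S]) gives [S] = Km·v/(Vmax − v).
[S] = 3.05 × 11.7 / (19.1 − 11.7) = 35.68/7.400 = 4.82 μM.

4.82 μM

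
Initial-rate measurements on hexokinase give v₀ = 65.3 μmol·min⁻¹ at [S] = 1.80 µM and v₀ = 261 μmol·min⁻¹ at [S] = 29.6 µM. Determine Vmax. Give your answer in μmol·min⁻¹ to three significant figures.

In reciprocal form, 1/v = (Km/Vmax)·(1/[S]) + 1/Vmax. The two points give (1/[S], 1/v) = (0.5556, 0.01531) and (0.03378, 0.003831).
Slope = (0.01531 − 0.003831)/(0.5556 − 0.03378) = 0.02201; intercept = 0.01531 − 0.02201×0.5556 = 0.003088.
Vmax = 1/intercept = 324 μmol·min⁻¹; Km = slope × Vmax = 0.02201 × 324 = 7.13 µM.

324 μmol·min⁻¹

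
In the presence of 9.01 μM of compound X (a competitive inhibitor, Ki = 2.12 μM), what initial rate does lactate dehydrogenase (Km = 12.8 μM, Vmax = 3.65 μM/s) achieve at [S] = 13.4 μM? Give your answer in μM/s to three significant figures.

0.607 μM/s

α = 1 + [I]/Ki = 1 + 9.01/2.12 = 5.250.
For a competitive inhibitor, Vmax is unchanged and the apparent Km becomes α·Km: Km,app = 67.2 μM, Vmax,app = 3.65 μM/s.
v = Vmax,app·[S]/(Km,app + [S]) = 3.65 × 13.4/(67.2 + 13.4) = 0.607 μM/s.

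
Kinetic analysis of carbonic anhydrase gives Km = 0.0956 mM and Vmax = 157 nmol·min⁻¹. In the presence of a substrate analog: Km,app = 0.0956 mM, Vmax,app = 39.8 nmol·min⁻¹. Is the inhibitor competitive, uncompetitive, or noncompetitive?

noncompetitive

Vmax decreases (157 → 39.8 nmol·min⁻¹) while Km is unchanged — pure noncompetitive inhibition.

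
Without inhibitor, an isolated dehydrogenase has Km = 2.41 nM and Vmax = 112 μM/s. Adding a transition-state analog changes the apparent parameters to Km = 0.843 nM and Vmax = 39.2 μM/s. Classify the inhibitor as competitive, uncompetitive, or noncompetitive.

uncompetitive

Both Km and Vmax decrease by the same factor (~2.86-fold) — characteristic of uncompetitive inhibition.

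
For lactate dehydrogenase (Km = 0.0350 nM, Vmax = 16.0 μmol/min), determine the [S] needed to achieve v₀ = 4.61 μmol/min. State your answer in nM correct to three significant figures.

Rearranging v = Vmax[S]/(Km+[S]) gives [S] = Km·v/(Vmax − v).
[S] = 0.0350 × 4.61 / (16.0 − 4.61) = 0.1614/11.39 = 0.0142 nM.

0.0142 nM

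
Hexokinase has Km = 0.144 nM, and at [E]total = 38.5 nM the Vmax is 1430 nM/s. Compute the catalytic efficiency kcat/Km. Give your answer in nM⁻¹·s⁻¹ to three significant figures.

258 nM⁻¹·s⁻¹

kcat = Vmax/[E]total = 1430/38.5 = 37.1 s⁻¹.
kcat/Km = 37.1/0.144 = 258 nM⁻¹·s⁻¹.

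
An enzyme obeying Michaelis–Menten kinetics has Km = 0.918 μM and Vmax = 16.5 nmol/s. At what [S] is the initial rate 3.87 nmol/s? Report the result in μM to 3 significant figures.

0.281 μM

Rearranging v = Vmax[S]/(Km+[S]) gives [S] = Km·v/(Vmax − v).
[S] = 0.918 × 3.87 / (16.5 − 3.87) = 3.553/12.63 = 0.281 μM.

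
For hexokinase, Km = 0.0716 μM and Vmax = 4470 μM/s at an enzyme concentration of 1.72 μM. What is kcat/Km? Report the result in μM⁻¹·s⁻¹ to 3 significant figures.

36300 μM⁻¹·s⁻¹

kcat = Vmax/[E]total = 4470/1.72 = 2600 s⁻¹.
kcat/Km = 2600/0.0716 = 36300 μM⁻¹·s⁻¹.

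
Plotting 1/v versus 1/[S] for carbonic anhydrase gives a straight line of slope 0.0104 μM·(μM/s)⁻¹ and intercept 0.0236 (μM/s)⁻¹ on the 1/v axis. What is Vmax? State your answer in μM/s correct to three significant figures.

The y-intercept of a Lineweaver–Burk plot equals 1/Vmax, so Vmax = 1/0.0236 = 42.4 μM/s.

42.4 μM/s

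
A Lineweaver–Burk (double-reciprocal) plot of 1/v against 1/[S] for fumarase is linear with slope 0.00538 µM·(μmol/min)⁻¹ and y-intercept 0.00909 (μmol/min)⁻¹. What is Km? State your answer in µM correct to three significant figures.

y-intercept = 1/Vmax ⇒ Vmax = 110 μmol/min; slope = Km/Vmax ⇒ Km = slope × Vmax.
Km = 0.00538 × 110 = 0.592 µM.

0.592 µM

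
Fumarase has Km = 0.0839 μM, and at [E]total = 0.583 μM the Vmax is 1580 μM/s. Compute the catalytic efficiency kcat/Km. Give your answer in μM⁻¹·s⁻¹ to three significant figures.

32300 μM⁻¹·s⁻¹

kcat = Vmax/[E]total = 1580/0.583 = 2710 s⁻¹.
kcat/Km = 2710/0.0839 = 32300 μM⁻¹·s⁻¹.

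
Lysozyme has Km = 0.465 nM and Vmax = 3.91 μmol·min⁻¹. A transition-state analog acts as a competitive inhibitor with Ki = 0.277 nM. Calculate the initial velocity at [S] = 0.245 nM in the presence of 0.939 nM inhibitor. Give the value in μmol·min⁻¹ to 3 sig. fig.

α = 1 + [I]/Ki = 1 + 0.939/0.277 = 4.390.
For a competitive inhibitor, Vmax is unchanged and the apparent Km becomes α·Km: Km,app = 2.04 nM, Vmax,app = 3.91 μmol·min⁻¹.
v = Vmax,app·[S]/(Km,app + [S]) = 3.91 × 0.245/(2.04 + 0.245) = 0.419 μmol·min⁻¹.

0.419 μmol·min⁻¹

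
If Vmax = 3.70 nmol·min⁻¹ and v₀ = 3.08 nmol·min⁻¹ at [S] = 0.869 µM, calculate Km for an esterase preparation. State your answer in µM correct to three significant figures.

v/Vmax = 3.08/3.70 = 0.8324 = [S]/(Km+[S]).
So Km + [S] = [S]/0.8324 = 1.044 µM, giving Km = 1.044 − 0.869 = 0.175 µM.

0.175 µM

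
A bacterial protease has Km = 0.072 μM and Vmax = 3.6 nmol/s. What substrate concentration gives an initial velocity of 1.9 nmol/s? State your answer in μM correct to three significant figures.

The required fractional saturation is v/Vmax = 1.9/3.6 = 0.5278.
Then [S]/(Km+[S]) = 0.5278 ⇒ [S] = 0.072 × 0.5278/(1 − 0.5278) = 0.0805 μM.

0.0805 μM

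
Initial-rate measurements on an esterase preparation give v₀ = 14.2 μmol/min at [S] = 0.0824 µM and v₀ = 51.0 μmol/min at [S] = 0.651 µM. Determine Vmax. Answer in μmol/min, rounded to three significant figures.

In reciprocal form, 1/v = (Km/Vmax)·(1/[S]) + 1/Vmax. The two points give (1/[S], 1/v) = (12.14, 0.07042) and (1.536, 0.01961).
Slope = (0.07042 − 0.01961)/(12.14 − 1.536) = 0.004794; intercept = 0.07042 − 0.004794×12.14 = 0.01224.
Vmax = 1/intercept = 81.7 μmol/min; Km = slope × Vmax = 0.004794 × 81.7 = 0.392 µM.

81.7 μmol/min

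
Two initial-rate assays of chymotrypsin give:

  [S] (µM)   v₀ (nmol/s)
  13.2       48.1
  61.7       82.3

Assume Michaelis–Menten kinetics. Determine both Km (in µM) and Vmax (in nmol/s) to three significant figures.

From v = Vmax[S]/(Km+[S]), each point gives Vmax = v(Km+[S])/[S].
Equating: 48.1(Km+13.2)/13.2 = 82.3(Km+61.7)/61.7.
3.644·Km + 48.1 = 1.334·Km + 82.3, so (3.644 − 1.334)·Km = 82.3 − 48.1.
Km = 34.20/2.310 = 14.8 µM; then Vmax = 48.1(14.8+13.2)/13.2 = 102 nmol/s.

Km = 14.8 µM; Vmax = 102 nmol/s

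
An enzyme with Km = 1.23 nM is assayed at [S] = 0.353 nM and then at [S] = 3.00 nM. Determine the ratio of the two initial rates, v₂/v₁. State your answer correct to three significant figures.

3.18

The fractional saturations are [S]/(Km+[S]) = 0.353/1.583 = 0.2230 and 3.00/4.230 = 0.7092.
v₂/v₁ is just their ratio: 0.7092/0.2230 = 3.18.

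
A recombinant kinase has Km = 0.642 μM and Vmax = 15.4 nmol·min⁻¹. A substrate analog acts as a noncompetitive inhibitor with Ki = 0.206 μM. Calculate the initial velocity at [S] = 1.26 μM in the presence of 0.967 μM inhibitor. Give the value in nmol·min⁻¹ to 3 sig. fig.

With α = 1 + [I]/Ki = 1 + 0.967/0.206 = 5.694, the noncompetitive rate law is v = (Vmax/α)·[S] / (Km + [S]).
v = (15.4/5.694)×1.26 / (0.642 + 1.26) = 3.408/1.902 = 1.79 nmol·min⁻¹.

1.79 nmol·min⁻¹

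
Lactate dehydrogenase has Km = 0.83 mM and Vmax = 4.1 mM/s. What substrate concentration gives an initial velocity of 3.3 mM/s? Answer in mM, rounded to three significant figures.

Rearranging v = Vmax[S]/(Km+[S]) gives [S] = Km·v/(Vmax − v).
[S] = 0.83 × 3.3 / (4.1 − 3.3) = 2.739/0.8000 = 3.42 mM.

3.42 mM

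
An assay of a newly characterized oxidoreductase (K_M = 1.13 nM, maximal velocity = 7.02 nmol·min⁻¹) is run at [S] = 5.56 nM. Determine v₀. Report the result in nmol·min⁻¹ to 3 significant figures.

5.83 nmol·min⁻¹

[S]/(Km+[S]) = 5.56/6.690 = 0.8311, the fractional saturation.
v = 0.8311 × Vmax = 0.8311 × 7.02 = 5.83 nmol·min⁻¹.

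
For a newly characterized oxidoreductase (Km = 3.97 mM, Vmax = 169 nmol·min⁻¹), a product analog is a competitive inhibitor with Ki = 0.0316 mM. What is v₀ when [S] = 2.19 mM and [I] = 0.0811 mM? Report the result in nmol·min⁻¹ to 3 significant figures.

22.6 nmol·min⁻¹

α = 1 + [I]/Ki = 1 + 0.0811/0.0316 = 3.566.
For a competitive inhibitor, Vmax is unchanged and the apparent Km becomes α·Km: Km,app = 14.2 mM, Vmax,app = 169 nmol·min⁻¹.
v = Vmax,app·[S]/(Km,app + [S]) = 169 × 2.19/(14.2 + 2.19) = 22.6 nmol·min⁻¹.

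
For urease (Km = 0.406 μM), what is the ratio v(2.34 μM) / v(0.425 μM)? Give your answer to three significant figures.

Since Vmax cancels, v₂/v₁ = [S]₂(Km+[S]₁) / [S]₁(Km+[S]₂).
= 2.34×(0.406+0.425) / (0.425×(0.406+2.34)) = 1.945/1.167 = 1.67.

1.67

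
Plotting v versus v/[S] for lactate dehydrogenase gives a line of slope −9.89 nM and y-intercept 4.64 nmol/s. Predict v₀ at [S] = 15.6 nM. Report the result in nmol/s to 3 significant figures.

2.84 nmol/s

In the Eadie–Hofstee form v = Vmax − Km·(v/[S]), the slope is −Km and the intercept is Vmax, so Km = 9.89 nM and Vmax = 4.64 nmol/s.
v = 4.64 × 15.6/(9.89 + 15.6) = 2.84 nmol/s.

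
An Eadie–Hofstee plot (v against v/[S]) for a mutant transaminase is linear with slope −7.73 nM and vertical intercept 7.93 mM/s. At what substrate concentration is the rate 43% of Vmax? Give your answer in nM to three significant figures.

The Eadie–Hofstee slope gives Km = 7.73 nM (slope = −Km).
v/Vmax = [S]/(Km+[S]) = 0.43 ⇒ [S] = Km·0.43/(1−0.43) = 7.73 × 0.7544 = 5.83 nM.

5.83 nM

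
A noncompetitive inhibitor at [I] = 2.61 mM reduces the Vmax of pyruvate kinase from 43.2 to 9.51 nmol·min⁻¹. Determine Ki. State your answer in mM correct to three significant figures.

Noncompetitive: Vmax,app = Vmax/α with α = 1 + [I]/Ki.
α = Vmax/Vmax,app = 43.2/9.51 = 4.543.
Ki = [I]/(α − 1) = 2.61/3.543 = 0.737 mM.

0.737 mM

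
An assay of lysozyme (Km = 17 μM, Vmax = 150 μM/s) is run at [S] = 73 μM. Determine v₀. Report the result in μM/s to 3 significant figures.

[S]/(Km+[S]) = 73/90.00 = 0.8111, the fractional saturation.
v = 0.8111 × Vmax = 0.8111 × 150 = 122 μM/s.

122 μM/s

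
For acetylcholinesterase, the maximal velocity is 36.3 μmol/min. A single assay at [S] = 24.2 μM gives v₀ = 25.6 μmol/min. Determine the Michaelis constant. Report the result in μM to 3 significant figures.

From v = Vmax[S]/(Km+[S]), Km = [S](Vmax − v)/v.
Km = 24.2 × (36.3 − 25.6) / 25.6 = 258.9/25.6 = 10.1 μM.

10.1 μM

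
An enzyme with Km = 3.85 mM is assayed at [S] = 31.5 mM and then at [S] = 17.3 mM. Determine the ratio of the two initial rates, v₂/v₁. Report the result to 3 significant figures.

0.918

The fractional saturations are [S]/(Km+[S]) = 31.5/35.35 = 0.8911 and 17.3/21.15 = 0.8180.
v₂/v₁ is just their ratio: 0.8180/0.8911 = 0.918.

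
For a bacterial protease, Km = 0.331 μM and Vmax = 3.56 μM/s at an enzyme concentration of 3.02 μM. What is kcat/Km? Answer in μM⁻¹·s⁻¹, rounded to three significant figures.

3.56 μM⁻¹·s⁻¹

kcat = Vmax/[E]total = 3.56/3.02 = 1.18 s⁻¹.
kcat/Km = 1.18/0.331 = 3.56 μM⁻¹·s⁻¹.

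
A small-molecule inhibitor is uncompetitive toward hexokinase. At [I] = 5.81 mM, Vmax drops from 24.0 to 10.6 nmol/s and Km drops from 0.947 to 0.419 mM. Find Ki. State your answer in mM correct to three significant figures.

4.60 mM

Uncompetitive: Vmax,app = Vmax/α (and Km,app = Km/α) with α = 1 + [I]/Ki.
α = Vmax/Vmax,app = 24.0/10.6 = 2.264.
Ki = [I]/(α − 1) = 5.81/1.264 = 4.60 mM.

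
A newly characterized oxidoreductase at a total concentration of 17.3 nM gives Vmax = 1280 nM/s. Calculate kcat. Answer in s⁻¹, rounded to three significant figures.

kcat = Vmax/[E]total = 1280 nM/s / 17.3 nM = 74.0 s⁻¹.

74.0 s⁻¹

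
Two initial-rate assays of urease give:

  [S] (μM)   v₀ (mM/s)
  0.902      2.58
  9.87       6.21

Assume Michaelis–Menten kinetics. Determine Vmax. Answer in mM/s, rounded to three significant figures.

From v = Vmax[S]/(Km+[S]), each point gives Vmax = v(Km+[S])/[S].
Equating: 2.58(Km+0.902)/0.902 = 6.21(Km+9.87)/9.87.
2.860·Km + 2.58 = 0.6292·Km + 6.21, so (2.860 − 0.6292)·Km = 6.21 − 2.58.
Km = 3.630/2.231 = 1.63 μM; then Vmax = 2.58(1.63+0.902)/0.902 = 7.23 mM/s.

7.23 mM/s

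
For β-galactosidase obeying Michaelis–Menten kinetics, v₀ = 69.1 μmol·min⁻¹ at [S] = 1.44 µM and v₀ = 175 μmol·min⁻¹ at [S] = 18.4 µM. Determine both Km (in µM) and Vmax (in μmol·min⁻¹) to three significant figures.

In reciprocal form, 1/v = (Km/Vmax)·(1/[S]) + 1/Vmax. The two points give (1/[S], 1/v) = (0.6944, 0.01447) and (0.05435, 0.005714).
Slope = (0.01447 − 0.005714)/(0.6944 − 0.05435) = 0.01368; intercept = 0.01447 − 0.01368×0.6944 = 0.004971.
Vmax = 1/intercept = 201 μmol·min⁻¹; Km = slope × Vmax = 0.01368 × 201 = 2.75 µM.

Km = 2.75 µM; Vmax = 201 μmol·min⁻¹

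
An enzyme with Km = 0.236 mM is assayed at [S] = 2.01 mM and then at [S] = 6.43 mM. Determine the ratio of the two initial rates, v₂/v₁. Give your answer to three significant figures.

1.08

Since Vmax cancels, v₂/v₁ = [S]₂(Km+[S]₁) / [S]₁(Km+[S]₂).
= 6.43×(0.236+2.01) / (2.01×(0.236+6.43)) = 14.44/13.40 = 1.08.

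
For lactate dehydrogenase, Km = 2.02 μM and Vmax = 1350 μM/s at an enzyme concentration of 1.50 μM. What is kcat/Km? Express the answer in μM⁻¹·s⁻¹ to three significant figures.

446 μM⁻¹·s⁻¹

kcat = Vmax/[E]total = 1350/1.50 = 900 s⁻¹.
kcat/Km = 900/2.02 = 446 μM⁻¹·s⁻¹.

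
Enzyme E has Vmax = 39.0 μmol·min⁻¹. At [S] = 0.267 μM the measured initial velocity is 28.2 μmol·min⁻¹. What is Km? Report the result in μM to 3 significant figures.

0.102 μM

From v = Vmax[S]/(Km+[S]), Km = [S](Vmax − v)/v.
Km = 0.267 × (39.0 − 28.2) / 28.2 = 2.884/28.2 = 0.102 μM.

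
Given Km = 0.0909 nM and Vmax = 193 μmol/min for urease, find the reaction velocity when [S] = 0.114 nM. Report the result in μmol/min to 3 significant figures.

[S]/(Km+[S]) = 0.114/0.2049 = 0.5564, the fractional saturation.
v = 0.5564 × Vmax = 0.5564 × 193 = 107 μmol/min.

107 μmol/min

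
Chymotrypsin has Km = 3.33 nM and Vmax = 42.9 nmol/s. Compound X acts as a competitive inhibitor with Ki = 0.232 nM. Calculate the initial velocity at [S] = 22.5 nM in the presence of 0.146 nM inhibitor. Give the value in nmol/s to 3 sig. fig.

34.6 nmol/s

α = 1 + [I]/Ki = 1 + 0.146/0.232 = 1.629.
For a competitive inhibitor, Vmax is unchanged and the apparent Km becomes α·Km: Km,app = 5.43 nM, Vmax,app = 42.9 nmol/s.
v = Vmax,app·[S]/(Km,app + [S]) = 42.9 × 22.5/(5.43 + 22.5) = 34.6 nmol/s.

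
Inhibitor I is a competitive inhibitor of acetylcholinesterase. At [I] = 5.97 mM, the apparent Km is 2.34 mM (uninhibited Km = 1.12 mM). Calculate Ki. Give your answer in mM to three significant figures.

Competitive: Km,app = α·Km with α = 1 + [I]/Ki.
α = Km,app/Km = 2.34/1.12 = 2.089.
Since α = 1 + [I]/Ki, [I]/Ki = 2.089 − 1 = 1.089 and Ki = 5.97/1.089 = 5.48 mM.

5.48 mM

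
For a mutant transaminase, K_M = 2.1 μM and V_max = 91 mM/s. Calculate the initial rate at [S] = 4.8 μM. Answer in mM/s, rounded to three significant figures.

63.3 mM/s

v = Vmax·[S]/(Km + [S]) = 91 × 4.8 / (2.1 + 4.8)
  = 436.8 / 6.900 = 63.3 mM/s.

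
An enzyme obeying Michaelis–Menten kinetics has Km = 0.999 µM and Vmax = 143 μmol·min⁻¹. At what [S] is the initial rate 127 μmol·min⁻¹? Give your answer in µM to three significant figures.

7.93 µM

Rearranging v = Vmax[S]/(Km+[S]) gives [S] = Km·v/(Vmax − v).
[S] = 0.999 × 127 / (143 − 127) = 126.9/16.00 = 7.93 µM.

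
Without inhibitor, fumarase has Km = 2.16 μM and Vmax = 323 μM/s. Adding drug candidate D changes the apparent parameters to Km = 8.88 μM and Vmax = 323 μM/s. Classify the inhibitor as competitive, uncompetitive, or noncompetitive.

Km increases (2.16 → 8.88 μM) while Vmax is unchanged — the hallmark of competitive inhibition.

competitive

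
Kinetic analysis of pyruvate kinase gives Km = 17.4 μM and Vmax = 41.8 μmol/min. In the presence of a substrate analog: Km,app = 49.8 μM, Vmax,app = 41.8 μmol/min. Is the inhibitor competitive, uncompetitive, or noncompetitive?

competitive

Km increases (17.4 → 49.8 μM) while Vmax is unchanged — the hallmark of competitive inhibition.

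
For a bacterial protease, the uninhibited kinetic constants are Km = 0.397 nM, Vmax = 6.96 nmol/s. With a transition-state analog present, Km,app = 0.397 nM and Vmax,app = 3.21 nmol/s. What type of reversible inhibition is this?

noncompetitive

Vmax decreases (6.96 → 3.21 nmol/s) while Km is unchanged — pure noncompetitive inhibition.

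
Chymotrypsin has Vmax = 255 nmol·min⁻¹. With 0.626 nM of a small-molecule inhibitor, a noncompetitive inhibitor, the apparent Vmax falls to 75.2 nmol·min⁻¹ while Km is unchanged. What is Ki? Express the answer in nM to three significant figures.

0.262 nM

Noncompetitive: Vmax,app = Vmax/α with α = 1 + [I]/Ki.
α = Vmax/Vmax,app = 255/75.2 = 3.391.
Ki = [I]/(α − 1) = 0.626/2.391 = 0.262 nM.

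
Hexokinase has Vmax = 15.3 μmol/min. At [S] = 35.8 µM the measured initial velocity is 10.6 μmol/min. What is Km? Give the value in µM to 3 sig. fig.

15.9 µM

v/Vmax = 10.6/15.3 = 0.6928 = [S]/(Km+[S]).
So Km + [S] = [S]/0.6928 = 51.67 µM, giving Km = 51.67 − 35.8 = 15.9 µM.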